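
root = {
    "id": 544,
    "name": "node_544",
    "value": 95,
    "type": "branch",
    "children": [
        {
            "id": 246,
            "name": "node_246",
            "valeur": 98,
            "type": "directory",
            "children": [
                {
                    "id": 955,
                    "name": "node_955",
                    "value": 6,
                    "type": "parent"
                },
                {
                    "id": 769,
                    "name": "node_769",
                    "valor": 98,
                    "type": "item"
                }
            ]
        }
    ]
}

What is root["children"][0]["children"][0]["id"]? 955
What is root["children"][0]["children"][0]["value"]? 6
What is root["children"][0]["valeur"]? 98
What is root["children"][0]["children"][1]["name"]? "node_769"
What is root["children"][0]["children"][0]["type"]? "parent"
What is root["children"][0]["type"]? "directory"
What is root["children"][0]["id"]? 246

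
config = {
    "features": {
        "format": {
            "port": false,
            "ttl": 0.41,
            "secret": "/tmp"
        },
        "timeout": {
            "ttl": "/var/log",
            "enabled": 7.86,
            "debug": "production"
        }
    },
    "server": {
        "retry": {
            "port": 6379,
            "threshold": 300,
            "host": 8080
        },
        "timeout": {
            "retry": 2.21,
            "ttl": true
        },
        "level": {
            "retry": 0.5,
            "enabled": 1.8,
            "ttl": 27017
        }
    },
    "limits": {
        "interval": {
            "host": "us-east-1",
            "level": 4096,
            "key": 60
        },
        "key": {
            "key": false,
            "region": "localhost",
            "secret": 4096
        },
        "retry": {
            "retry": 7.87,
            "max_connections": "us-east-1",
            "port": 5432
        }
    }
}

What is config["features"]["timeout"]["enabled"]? 7.86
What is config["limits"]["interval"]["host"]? "us-east-1"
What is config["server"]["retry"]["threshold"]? 300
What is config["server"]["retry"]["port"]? 6379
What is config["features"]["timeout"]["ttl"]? "/var/log"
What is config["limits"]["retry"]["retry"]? 7.87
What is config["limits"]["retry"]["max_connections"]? "us-east-1"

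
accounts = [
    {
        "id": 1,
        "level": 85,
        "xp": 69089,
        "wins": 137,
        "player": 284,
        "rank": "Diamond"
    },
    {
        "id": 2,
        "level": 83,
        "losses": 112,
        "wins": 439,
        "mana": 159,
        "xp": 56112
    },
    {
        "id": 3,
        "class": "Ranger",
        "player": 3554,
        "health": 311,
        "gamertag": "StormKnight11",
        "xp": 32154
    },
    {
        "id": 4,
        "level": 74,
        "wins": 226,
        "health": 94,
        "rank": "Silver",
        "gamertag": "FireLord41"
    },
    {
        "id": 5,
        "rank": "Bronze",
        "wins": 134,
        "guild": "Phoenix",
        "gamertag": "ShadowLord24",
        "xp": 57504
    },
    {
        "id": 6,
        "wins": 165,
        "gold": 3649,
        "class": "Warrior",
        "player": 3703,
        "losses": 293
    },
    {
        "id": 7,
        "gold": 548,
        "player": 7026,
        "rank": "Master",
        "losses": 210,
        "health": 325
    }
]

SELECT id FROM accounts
[1, 2, 3, 4, 5, 6, 7]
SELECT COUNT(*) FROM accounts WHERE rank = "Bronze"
1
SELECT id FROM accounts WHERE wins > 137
[2, 4, 6]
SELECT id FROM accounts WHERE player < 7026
[1, 3, 6]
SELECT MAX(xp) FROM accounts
69089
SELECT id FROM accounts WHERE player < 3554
[1]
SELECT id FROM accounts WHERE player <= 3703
[1, 3, 6]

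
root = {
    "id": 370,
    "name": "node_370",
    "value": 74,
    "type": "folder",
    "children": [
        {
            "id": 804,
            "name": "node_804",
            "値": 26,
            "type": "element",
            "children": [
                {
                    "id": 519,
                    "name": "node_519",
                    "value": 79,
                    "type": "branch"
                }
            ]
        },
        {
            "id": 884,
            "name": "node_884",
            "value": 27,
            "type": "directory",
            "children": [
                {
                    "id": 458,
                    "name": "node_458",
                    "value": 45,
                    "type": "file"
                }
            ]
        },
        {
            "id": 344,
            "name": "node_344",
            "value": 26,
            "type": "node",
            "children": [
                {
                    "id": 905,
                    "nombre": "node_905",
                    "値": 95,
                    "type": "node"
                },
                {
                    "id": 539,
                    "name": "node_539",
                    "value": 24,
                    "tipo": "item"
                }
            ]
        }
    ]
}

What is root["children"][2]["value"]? 26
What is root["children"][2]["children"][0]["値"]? 95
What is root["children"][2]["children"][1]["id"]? 539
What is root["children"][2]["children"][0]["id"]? 905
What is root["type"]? "folder"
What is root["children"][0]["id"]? 804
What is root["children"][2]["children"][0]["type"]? "node"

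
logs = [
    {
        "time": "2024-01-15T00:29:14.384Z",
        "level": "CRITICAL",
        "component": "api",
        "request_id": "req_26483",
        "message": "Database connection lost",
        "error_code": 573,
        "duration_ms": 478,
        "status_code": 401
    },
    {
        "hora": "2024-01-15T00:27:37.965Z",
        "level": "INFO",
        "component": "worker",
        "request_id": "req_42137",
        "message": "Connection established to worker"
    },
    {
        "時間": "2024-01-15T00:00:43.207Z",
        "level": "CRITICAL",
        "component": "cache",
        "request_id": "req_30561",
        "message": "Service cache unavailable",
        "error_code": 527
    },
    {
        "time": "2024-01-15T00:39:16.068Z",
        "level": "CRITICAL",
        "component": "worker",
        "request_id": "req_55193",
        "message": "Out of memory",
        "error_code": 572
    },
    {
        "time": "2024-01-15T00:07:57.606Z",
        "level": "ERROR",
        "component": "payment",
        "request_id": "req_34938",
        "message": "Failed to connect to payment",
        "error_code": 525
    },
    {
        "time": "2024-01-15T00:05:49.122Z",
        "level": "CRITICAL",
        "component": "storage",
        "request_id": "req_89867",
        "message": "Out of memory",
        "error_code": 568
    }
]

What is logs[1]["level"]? "INFO"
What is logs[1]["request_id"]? "req_42137"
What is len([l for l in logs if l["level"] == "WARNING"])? 0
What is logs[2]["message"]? "Service cache unavailable"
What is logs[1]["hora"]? "2024-01-15T00:27:37.965Z"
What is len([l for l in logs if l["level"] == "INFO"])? 1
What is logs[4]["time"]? "2024-01-15T00:07:57.606Z"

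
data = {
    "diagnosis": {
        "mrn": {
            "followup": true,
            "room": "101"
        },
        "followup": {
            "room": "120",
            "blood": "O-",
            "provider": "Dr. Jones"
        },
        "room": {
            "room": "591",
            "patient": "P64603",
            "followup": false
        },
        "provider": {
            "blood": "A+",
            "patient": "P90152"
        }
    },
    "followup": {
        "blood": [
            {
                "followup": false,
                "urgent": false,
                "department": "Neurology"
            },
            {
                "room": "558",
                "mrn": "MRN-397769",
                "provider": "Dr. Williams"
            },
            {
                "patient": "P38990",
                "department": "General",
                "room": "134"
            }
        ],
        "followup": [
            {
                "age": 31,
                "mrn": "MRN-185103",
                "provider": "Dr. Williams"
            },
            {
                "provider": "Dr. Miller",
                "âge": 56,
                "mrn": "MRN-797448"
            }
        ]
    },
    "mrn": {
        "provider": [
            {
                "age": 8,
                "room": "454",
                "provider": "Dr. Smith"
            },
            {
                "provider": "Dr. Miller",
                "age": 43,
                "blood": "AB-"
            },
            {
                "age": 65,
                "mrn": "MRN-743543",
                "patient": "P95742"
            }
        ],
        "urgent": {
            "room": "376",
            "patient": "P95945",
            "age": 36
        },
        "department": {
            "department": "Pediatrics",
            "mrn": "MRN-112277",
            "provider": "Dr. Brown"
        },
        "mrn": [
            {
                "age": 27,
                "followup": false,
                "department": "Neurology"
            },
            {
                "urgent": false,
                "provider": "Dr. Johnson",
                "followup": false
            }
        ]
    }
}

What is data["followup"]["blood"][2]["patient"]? "P38990"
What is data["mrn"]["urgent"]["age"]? 36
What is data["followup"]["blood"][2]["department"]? "General"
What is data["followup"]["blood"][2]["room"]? "134"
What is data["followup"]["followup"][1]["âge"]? 56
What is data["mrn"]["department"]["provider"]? "Dr. Brown"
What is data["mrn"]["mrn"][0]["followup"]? False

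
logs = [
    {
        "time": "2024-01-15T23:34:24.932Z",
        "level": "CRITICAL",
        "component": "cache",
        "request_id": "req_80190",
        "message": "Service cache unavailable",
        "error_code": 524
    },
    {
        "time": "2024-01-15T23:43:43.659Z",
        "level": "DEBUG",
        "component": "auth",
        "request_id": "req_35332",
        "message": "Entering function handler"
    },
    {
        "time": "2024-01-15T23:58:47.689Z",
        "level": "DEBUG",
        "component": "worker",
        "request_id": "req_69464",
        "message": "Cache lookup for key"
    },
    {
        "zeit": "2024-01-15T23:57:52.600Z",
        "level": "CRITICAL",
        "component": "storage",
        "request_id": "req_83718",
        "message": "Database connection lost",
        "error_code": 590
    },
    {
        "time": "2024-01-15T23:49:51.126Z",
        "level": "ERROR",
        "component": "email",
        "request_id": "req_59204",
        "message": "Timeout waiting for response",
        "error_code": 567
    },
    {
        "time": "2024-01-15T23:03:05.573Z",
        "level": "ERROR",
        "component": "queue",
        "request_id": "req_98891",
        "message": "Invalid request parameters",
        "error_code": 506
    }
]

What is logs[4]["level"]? "ERROR"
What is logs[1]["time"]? "2024-01-15T23:43:43.659Z"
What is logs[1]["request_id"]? "req_35332"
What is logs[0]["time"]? "2024-01-15T23:34:24.932Z"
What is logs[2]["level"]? "DEBUG"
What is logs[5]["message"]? "Invalid request parameters"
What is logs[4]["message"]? "Timeout waiting for response"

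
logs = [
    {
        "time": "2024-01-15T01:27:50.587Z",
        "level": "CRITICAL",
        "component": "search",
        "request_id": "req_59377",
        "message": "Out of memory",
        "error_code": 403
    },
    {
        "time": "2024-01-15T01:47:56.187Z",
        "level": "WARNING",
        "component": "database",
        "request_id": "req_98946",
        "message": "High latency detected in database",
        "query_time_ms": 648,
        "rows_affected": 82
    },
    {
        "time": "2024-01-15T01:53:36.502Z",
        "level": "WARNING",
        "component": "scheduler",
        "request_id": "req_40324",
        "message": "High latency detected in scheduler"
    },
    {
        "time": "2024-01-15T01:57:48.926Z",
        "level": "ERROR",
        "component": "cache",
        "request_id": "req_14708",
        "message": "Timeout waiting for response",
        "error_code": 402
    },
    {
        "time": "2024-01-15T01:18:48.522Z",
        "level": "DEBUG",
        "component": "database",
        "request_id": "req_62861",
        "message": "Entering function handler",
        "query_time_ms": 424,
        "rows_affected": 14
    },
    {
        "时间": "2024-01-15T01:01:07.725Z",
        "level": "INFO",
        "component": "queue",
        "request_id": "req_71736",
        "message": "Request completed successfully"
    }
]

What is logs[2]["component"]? "scheduler"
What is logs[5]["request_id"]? "req_71736"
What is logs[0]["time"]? "2024-01-15T01:27:50.587Z"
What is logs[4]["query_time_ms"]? 424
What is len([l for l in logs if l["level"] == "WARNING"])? 2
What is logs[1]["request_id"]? "req_98946"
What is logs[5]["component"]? "queue"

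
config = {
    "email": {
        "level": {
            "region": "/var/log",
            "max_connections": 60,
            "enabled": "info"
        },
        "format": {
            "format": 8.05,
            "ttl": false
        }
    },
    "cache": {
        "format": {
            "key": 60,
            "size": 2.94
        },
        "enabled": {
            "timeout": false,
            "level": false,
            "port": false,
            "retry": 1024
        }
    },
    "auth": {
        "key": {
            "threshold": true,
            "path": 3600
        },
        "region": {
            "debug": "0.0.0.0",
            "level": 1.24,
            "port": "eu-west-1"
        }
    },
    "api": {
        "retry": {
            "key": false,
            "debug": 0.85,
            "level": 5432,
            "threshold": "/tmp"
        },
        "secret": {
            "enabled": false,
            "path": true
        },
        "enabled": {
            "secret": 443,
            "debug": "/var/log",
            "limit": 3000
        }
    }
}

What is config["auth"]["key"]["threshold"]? True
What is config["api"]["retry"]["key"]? False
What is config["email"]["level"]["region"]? "/var/log"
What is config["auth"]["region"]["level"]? 1.24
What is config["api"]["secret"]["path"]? True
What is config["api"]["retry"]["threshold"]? "/tmp"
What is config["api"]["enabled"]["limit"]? 3000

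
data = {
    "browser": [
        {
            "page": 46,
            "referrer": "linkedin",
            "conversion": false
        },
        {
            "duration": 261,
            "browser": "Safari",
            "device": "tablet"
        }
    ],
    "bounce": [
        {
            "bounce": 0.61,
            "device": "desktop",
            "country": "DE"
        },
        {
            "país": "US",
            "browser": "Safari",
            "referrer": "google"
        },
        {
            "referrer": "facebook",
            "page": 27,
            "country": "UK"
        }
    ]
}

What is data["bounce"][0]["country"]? "DE"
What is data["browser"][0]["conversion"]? False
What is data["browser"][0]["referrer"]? "linkedin"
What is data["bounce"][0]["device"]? "desktop"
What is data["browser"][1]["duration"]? 261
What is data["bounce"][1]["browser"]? "Safari"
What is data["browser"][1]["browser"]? "Safari"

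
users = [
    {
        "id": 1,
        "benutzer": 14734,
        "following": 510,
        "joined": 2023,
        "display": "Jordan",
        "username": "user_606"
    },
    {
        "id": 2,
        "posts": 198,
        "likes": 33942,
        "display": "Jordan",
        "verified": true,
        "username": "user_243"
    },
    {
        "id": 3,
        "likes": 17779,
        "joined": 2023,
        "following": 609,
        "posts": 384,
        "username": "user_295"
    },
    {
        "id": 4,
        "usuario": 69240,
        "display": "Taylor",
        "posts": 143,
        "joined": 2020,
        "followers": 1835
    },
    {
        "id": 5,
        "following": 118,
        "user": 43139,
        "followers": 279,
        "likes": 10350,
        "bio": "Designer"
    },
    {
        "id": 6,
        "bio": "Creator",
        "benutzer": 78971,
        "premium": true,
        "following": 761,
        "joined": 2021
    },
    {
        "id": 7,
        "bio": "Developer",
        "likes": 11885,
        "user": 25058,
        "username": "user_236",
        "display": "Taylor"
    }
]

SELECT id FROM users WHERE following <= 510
[1, 5]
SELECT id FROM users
[1, 2, 3, 4, 5, 6, 7]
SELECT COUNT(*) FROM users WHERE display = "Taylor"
2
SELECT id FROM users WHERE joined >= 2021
[1, 3, 6]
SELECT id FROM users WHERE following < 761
[1, 3, 5]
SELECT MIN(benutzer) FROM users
14734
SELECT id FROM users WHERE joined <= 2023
[1, 3, 4, 6]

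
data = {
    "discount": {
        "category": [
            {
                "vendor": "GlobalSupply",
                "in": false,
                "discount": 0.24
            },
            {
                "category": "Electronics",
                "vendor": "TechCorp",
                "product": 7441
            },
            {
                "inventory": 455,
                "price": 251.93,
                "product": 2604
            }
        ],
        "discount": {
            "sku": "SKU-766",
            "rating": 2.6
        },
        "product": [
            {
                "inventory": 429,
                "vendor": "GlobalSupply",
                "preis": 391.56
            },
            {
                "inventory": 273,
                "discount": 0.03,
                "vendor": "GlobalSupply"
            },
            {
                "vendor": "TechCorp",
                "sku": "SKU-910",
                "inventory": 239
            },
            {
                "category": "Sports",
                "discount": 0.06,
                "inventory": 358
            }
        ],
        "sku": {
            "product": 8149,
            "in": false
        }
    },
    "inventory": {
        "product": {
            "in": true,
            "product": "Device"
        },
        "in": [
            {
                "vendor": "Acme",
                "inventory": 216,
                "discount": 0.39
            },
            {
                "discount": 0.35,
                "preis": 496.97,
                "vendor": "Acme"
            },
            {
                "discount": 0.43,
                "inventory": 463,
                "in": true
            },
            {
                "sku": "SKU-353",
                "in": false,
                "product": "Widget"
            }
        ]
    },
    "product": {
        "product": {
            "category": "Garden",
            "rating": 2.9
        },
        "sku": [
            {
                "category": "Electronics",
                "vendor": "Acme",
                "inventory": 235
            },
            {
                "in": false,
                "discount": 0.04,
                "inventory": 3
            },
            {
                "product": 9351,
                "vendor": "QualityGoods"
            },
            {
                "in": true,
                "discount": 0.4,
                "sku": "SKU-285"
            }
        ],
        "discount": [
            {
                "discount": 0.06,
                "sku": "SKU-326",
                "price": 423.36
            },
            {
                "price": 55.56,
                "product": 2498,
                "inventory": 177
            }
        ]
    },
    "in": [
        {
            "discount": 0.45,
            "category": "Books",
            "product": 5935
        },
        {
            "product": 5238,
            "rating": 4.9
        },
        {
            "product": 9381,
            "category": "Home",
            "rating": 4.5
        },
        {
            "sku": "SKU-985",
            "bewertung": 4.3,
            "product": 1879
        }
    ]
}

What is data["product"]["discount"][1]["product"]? 2498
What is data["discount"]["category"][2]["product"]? 2604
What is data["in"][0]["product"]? 5935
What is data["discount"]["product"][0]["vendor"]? "GlobalSupply"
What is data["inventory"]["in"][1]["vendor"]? "Acme"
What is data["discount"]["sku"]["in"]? False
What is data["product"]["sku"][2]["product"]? 9351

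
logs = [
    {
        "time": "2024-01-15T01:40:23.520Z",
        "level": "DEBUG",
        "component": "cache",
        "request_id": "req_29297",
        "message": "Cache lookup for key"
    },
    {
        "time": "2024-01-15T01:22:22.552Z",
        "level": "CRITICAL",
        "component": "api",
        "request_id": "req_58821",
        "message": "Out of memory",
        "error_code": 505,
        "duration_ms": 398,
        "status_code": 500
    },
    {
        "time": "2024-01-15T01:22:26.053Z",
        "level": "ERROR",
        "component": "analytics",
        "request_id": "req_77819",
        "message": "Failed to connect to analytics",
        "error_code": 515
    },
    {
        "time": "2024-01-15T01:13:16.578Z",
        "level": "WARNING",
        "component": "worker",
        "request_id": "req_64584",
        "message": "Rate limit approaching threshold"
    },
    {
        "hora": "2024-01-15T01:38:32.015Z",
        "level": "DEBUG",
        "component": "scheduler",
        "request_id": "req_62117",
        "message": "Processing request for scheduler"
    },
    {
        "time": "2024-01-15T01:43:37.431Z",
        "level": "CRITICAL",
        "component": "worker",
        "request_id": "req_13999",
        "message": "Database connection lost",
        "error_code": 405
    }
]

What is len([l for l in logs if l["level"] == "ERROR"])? 1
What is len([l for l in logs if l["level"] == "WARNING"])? 1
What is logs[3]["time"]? "2024-01-15T01:13:16.578Z"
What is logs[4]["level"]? "DEBUG"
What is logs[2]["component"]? "analytics"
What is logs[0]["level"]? "DEBUG"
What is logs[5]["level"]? "CRITICAL"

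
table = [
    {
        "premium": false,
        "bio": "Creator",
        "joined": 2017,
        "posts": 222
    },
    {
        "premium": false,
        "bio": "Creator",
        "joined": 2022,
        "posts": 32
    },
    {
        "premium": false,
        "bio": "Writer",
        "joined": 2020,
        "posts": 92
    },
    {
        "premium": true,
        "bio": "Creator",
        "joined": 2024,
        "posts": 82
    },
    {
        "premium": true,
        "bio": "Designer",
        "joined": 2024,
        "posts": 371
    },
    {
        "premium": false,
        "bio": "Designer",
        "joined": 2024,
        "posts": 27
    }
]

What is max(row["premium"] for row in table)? True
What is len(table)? 6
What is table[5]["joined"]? 2024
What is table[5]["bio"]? "Designer"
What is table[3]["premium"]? True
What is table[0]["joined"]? 2017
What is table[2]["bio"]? "Writer"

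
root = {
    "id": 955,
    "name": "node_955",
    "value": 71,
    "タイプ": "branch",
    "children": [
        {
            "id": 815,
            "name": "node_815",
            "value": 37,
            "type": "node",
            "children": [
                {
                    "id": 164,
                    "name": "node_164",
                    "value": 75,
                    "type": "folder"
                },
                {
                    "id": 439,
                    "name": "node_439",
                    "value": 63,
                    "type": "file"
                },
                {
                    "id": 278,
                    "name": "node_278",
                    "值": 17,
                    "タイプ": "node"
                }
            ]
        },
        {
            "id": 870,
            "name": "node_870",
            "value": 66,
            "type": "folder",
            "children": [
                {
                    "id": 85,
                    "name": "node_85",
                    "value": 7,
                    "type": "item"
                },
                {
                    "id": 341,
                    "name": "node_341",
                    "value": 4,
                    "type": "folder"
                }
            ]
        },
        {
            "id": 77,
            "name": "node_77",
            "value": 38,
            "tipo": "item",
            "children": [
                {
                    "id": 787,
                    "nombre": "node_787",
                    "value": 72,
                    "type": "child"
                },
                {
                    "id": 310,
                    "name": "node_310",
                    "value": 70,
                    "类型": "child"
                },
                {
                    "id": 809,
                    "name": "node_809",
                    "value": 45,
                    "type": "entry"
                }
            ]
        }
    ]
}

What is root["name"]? "node_955"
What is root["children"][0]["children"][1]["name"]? "node_439"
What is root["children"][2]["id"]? 77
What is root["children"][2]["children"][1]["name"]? "node_310"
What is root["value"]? 71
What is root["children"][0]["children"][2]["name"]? "node_278"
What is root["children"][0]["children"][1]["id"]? 439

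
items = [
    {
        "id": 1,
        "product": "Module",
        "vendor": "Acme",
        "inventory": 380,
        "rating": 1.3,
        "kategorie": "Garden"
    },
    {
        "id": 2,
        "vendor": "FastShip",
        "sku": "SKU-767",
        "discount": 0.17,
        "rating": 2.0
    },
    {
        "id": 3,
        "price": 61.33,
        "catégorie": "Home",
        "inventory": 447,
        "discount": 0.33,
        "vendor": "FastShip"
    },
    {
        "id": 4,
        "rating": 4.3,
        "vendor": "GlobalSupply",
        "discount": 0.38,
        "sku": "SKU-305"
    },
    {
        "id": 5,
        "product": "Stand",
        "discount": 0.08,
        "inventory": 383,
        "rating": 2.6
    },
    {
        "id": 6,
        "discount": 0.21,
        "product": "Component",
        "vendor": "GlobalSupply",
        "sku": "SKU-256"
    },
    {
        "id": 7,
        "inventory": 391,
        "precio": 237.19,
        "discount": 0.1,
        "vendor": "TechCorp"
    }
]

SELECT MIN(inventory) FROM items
380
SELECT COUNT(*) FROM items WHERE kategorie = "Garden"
1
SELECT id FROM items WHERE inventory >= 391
[3, 7]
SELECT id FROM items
[1, 2, 3, 4, 5, 6, 7]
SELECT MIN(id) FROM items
1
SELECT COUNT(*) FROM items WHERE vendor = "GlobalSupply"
2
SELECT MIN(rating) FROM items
1.3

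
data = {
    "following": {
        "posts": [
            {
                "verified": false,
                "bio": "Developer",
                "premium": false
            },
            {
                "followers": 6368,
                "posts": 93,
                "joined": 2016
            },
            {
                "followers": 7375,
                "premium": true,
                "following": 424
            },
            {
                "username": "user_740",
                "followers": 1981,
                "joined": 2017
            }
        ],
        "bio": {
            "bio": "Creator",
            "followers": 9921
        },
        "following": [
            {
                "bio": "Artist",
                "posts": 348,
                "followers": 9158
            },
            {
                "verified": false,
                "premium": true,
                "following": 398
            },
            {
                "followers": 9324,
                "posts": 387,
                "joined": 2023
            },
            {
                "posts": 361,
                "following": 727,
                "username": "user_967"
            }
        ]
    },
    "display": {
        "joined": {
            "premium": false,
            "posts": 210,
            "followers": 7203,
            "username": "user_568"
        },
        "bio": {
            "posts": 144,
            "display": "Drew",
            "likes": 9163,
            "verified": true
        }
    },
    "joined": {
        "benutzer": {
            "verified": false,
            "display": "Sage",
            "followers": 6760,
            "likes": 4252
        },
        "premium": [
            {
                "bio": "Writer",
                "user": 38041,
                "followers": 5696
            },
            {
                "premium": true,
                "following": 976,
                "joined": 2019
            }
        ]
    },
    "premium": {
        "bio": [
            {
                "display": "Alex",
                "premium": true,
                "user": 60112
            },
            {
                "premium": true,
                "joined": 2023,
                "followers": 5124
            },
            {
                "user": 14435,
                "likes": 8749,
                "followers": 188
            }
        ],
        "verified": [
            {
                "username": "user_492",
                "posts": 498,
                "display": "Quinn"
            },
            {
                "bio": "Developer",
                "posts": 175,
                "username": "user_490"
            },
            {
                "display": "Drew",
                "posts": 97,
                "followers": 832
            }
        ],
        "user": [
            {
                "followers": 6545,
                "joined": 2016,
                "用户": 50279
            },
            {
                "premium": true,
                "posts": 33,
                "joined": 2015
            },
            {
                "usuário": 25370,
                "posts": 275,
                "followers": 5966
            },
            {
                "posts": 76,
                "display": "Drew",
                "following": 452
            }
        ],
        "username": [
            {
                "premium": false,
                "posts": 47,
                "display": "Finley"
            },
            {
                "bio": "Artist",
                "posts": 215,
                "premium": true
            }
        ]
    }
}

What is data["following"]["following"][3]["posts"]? 361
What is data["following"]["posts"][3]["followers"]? 1981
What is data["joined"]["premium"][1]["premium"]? True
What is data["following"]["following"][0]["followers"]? 9158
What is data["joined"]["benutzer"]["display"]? "Sage"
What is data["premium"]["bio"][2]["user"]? 14435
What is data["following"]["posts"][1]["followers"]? 6368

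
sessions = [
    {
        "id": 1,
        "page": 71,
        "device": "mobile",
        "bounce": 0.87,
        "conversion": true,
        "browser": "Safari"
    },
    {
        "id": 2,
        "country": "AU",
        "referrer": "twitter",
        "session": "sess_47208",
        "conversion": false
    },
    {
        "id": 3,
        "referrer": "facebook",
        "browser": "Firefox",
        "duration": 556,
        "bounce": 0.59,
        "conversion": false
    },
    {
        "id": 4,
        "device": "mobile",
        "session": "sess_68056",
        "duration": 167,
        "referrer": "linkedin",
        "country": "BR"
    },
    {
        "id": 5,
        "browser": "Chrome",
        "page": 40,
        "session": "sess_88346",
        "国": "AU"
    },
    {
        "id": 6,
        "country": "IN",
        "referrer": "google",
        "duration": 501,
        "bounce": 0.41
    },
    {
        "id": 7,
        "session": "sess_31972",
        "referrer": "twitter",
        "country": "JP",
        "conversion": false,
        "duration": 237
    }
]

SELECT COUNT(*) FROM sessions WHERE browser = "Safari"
1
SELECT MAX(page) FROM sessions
71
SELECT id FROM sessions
[1, 2, 3, 4, 5, 6, 7]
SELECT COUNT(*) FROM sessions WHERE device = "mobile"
2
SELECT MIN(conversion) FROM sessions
False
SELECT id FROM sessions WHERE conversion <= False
[2, 3, 7]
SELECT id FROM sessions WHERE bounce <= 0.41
[6]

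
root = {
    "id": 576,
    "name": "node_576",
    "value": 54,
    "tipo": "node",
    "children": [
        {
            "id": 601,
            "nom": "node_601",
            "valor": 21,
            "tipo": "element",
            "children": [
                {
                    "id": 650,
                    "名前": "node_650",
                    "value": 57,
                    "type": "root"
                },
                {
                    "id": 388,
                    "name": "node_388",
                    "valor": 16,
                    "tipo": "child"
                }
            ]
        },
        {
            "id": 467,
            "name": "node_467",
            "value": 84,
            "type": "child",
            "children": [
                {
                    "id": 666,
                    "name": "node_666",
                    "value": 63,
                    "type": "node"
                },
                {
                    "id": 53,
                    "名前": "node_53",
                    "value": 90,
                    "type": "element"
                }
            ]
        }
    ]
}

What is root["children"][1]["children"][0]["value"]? 63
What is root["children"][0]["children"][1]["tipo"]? "child"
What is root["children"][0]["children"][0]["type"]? "root"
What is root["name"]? "node_576"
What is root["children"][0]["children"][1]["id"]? 388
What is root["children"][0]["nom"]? "node_601"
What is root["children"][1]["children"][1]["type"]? "element"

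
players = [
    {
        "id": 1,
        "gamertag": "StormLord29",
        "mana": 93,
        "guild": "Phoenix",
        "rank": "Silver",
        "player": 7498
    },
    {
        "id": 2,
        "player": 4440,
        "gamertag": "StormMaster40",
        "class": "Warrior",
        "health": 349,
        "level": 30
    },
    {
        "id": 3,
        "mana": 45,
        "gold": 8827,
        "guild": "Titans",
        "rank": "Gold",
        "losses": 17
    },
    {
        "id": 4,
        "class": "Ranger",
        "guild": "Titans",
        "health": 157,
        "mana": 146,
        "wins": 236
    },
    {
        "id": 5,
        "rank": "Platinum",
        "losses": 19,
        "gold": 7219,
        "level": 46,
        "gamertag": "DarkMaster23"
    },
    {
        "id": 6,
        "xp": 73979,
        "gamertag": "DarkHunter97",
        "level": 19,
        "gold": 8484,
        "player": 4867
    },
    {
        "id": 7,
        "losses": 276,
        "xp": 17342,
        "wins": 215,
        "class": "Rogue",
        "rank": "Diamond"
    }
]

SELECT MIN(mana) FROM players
45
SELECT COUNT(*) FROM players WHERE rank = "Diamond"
1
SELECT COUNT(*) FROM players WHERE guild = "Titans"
2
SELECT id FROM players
[1, 2, 3, 4, 5, 6, 7]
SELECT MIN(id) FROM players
1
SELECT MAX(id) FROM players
7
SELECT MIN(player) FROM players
4440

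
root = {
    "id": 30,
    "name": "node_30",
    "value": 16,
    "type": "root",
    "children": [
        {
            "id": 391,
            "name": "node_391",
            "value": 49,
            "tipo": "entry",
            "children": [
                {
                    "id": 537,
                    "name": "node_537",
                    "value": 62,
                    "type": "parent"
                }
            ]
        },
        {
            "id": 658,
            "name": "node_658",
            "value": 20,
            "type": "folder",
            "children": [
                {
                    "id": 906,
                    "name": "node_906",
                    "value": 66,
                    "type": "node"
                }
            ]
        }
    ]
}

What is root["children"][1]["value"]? 20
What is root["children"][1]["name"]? "node_658"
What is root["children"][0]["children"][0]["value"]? 62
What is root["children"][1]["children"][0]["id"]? 906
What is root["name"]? "node_30"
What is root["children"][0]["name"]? "node_391"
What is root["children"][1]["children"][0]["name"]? "node_906"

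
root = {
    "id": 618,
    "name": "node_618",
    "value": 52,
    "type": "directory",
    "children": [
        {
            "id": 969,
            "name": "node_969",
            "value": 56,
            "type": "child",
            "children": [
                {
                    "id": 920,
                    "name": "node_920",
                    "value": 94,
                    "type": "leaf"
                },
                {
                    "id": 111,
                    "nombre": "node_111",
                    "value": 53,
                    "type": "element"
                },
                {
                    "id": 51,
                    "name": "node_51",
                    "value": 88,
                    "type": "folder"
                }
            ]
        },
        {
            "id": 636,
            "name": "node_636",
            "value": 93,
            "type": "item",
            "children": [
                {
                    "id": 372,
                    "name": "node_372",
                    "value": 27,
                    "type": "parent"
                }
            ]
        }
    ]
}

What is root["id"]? 618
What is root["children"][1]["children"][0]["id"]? 372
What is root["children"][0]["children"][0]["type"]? "leaf"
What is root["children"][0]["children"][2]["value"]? 88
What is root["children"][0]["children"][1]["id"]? 111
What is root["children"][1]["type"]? "item"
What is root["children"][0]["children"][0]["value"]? 94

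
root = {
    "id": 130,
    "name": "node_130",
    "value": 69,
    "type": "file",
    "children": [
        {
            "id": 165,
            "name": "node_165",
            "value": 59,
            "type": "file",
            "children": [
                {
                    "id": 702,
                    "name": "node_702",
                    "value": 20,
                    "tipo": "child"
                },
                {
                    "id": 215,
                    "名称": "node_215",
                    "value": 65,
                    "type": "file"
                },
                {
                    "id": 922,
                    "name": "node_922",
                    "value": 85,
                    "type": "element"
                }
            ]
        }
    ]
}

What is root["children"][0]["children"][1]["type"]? "file"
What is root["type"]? "file"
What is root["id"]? 130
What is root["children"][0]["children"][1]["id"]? 215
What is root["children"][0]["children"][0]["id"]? 702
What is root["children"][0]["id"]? 165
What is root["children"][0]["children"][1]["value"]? 65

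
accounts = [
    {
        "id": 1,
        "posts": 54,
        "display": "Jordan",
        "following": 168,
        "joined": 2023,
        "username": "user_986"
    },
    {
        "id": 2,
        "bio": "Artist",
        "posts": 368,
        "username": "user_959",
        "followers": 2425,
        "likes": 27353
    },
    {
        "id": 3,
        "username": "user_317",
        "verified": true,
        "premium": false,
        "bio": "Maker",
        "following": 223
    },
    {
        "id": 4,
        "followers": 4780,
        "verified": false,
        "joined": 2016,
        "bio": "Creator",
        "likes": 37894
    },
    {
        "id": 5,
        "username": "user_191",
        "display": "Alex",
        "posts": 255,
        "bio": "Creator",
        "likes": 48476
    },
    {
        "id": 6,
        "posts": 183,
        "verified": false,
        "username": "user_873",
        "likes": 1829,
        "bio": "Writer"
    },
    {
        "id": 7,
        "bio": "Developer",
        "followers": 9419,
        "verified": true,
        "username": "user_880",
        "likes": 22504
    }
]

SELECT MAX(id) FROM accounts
7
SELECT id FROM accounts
[1, 2, 3, 4, 5, 6, 7]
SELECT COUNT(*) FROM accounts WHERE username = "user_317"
1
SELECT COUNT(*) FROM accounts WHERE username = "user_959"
1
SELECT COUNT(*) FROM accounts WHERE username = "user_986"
1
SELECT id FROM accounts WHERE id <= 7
[1, 2, 3, 4, 5, 6, 7]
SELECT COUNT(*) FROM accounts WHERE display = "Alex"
1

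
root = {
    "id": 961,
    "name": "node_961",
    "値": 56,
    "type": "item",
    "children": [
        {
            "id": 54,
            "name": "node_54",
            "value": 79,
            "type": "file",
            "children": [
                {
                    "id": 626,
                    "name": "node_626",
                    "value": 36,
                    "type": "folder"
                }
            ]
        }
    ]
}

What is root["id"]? 961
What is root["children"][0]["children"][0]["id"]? 626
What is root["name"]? "node_961"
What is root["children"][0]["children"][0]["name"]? "node_626"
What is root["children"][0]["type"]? "file"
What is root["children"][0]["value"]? 79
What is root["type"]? "item"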